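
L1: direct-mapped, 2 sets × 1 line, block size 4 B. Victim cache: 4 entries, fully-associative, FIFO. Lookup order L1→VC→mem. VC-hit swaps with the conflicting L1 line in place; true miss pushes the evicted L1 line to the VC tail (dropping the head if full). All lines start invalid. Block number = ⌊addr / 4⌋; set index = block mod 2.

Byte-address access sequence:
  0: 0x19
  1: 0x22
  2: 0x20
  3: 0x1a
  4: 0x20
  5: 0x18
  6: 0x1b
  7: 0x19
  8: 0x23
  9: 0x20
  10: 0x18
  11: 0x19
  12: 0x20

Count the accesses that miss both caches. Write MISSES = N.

  [0] addr=0x19 blk=6 s=0: MISS | VC []
  [1] addr=0x22 blk=8 s=0: MISS | VC [6]
  [2] addr=0x20 blk=8 s=0: L1-HIT | VC [6]
  [3] addr=0x1a blk=6 s=0: VC-HIT | VC [8]
  [4] addr=0x20 blk=8 s=0: VC-HIT | VC [6]
  [5] addr=0x18 blk=6 s=0: VC-HIT | VC [8]
  [6] addr=0x1b blk=6 s=0: L1-HIT | VC [8]
  [7] addr=0x19 blk=6 s=0: L1-HIT | VC [8]
  [8] addr=0x23 blk=8 s=0: VC-HIT | VC [6]
  [9] addr=0x20 blk=8 s=0: L1-HIT | VC [6]
  [10] addr=0x18 blk=6 s=0: VC-HIT | VC [8]
  [11] addr=0x19 blk=6 s=0: L1-HIT | VC [8]
  [12] addr=0x20 blk=8 s=0: VC-HIT | VC [6]

MISSES = 2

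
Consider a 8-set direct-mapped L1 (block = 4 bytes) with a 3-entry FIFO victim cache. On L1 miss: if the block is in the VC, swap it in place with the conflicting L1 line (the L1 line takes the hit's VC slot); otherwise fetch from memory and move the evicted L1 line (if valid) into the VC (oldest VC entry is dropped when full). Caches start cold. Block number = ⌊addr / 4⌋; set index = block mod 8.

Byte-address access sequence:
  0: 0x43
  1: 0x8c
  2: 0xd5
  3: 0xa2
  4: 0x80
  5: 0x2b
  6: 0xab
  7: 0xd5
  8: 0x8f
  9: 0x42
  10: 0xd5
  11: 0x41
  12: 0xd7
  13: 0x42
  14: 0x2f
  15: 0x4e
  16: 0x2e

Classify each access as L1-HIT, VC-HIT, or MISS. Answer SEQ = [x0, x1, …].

SEQ = [MISS, MISS, MISS, MISS, MISS, MISS, MISS, L1-HIT, L1-HIT, VC-HIT, L1-HIT, L1-HIT, L1-HIT, L1-HIT, MISS, MISS, VC-HIT]

#0 0x43→b16/s0 MISS; vc=[]
#1 0x8c→b35/s3 MISS; vc=[]
#2 0xd5→b53/s5 MISS; vc=[]
#3 0xa2→b40/s0 MISS; vc=[16]
#4 0x80→b32/s0 MISS; vc=[16,40]
#5 0x2b→b10/s2 MISS; vc=[16,40]
#6 0xab→b42/s2 MISS; vc=[16,40,10]
#7 0xd5→b53/s5 L1-HIT; vc=[16,40,10]
#8 0x8f→b35/s3 L1-HIT; vc=[16,40,10]
#9 0x42→b16/s0 VC-HIT; vc=[32,40,10]
#10 0xd5→b53/s5 L1-HIT; vc=[32,40,10]
#11 0x41→b16/s0 L1-HIT; vc=[32,40,10]
#12 0xd7→b53/s5 L1-HIT; vc=[32,40,10]
#13 0x42→b16/s0 L1-HIT; vc=[32,40,10]
#14 0x2f→b11/s3 MISS; vc=[40,10,35]
#15 0x4e→b19/s3 MISS; vc=[10,35,11]
#16 0x2e→b11/s3 VC-HIT; vc=[10,35,19]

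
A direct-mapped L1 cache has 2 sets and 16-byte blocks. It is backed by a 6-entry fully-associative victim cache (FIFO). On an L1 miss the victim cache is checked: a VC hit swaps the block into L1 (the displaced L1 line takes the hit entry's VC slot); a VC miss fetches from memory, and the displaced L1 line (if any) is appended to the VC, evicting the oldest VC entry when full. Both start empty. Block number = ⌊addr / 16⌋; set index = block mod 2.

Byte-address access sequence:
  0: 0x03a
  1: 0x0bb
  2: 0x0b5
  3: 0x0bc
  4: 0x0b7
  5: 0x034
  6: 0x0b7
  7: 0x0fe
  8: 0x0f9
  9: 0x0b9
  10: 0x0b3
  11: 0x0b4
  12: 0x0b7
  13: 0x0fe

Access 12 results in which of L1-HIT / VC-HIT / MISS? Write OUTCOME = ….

OUTCOME = L1-HIT

#0 0x3a→b3/s1 MISS; vc=[]
#1 0xbb→b11/s1 MISS; vc=[3]
#2 0xb5→b11/s1 L1-HIT; vc=[3]
#3 0xbc→b11/s1 L1-HIT; vc=[3]
#4 0xb7→b11/s1 L1-HIT; vc=[3]
#5 0x34→b3/s1 VC-HIT; vc=[11]
#6 0xb7→b11/s1 VC-HIT; vc=[3]
#7 0xfe→b15/s1 MISS; vc=[3,11]
#8 0xf9→b15/s1 L1-HIT; vc=[3,11]
#9 0xb9→b11/s1 VC-HIT; vc=[3,15]
#10 0xb3→b11/s1 L1-HIT; vc=[3,15]
#11 0xb4→b11/s1 L1-HIT; vc=[3,15]
#12 0xb7→b11/s1 L1-HIT; vc=[3,15]
#13 0xfe→b15/s1 VC-HIT; vc=[3,11]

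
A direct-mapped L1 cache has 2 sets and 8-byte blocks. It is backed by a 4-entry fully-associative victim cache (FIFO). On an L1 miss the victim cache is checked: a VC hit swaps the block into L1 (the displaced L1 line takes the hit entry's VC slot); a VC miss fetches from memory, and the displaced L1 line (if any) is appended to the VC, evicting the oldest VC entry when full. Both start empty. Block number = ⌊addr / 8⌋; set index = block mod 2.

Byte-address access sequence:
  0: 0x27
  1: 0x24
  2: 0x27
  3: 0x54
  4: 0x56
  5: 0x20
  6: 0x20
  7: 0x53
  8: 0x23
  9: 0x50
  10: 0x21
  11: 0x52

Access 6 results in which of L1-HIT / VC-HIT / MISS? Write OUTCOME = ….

  [0] addr=0x27 blk=4 s=0: MISS | VC []
  [1] addr=0x24 blk=4 s=0: L1-HIT | VC []
  [2] addr=0x27 blk=4 s=0: L1-HIT | VC []
  [3] addr=0x54 blk=10 s=0: MISS | VC [4]
  [4] addr=0x56 blk=10 s=0: L1-HIT | VC [4]
  [5] addr=0x20 blk=4 s=0: VC-HIT | VC [10]
  [6] addr=0x20 blk=4 s=0: L1-HIT | VC [10]
  [7] addr=0x53 blk=10 s=0: VC-HIT | VC [4]
  [8] addr=0x23 blk=4 s=0: VC-HIT | VC [10]
  [9] addr=0x50 blk=10 s=0: VC-HIT | VC [4]
  [10] addr=0x21 blk=4 s=0: VC-HIT | VC [10]
  [11] addr=0x52 blk=10 s=0: VC-HIT | VC [4]

OUTCOME = L1-HIT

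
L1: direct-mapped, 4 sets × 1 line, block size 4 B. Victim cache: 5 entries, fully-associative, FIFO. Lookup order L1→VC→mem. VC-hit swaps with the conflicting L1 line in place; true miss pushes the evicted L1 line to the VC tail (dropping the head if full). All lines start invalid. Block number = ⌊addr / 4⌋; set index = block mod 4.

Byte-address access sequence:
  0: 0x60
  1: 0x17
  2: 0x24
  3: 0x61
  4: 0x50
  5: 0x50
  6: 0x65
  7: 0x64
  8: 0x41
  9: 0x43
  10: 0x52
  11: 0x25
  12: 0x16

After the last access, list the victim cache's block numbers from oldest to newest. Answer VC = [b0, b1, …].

0: 0x60 (blk 24, set 0) → MISS  vc=[]
1: 0x17 (blk 5, set 1) → MISS  vc=[]
2: 0x24 (blk 9, set 1) → MISS  vc=[5]
3: 0x61 (blk 24, set 0) → L1-HIT  vc=[5]
4: 0x50 (blk 20, set 0) → MISS  vc=[5, 24]
5: 0x50 (blk 20, set 0) → L1-HIT  vc=[5, 24]
6: 0x65 (blk 25, set 1) → MISS  vc=[5, 24, 9]
7: 0x64 (blk 25, set 1) → L1-HIT  vc=[5, 24, 9]
8: 0x41 (blk 16, set 0) → MISS  vc=[5, 24, 9, 20]
9: 0x43 (blk 16, set 0) → L1-HIT  vc=[5, 24, 9, 20]
10: 0x52 (blk 20, set 0) → VC-HIT  vc=[5, 24, 9, 16]
11: 0x25 (blk 9, set 1) → VC-HIT  vc=[5, 24, 25, 16]
12: 0x16 (blk 5, set 1) → VC-HIT  vc=[9, 24, 25, 16]

VC = [9, 24, 25, 16]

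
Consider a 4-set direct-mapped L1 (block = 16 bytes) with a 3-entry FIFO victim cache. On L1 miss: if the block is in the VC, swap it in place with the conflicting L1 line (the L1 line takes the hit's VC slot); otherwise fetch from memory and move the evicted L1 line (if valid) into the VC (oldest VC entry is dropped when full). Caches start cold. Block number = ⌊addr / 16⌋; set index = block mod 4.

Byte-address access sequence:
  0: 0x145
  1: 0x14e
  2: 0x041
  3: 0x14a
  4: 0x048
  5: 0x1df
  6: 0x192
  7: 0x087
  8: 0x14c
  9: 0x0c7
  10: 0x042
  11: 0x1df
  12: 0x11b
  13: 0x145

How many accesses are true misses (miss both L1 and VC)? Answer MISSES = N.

MISSES = 7

  [0] addr=0x145 blk=20 s=0: MISS | VC []
  [1] addr=0x14e blk=20 s=0: L1-HIT | VC []
  [2] addr=0x41 blk=4 s=0: MISS | VC [20]
  [3] addr=0x14a blk=20 s=0: VC-HIT | VC [4]
  [4] addr=0x48 blk=4 s=0: VC-HIT | VC [20]
  [5] addr=0x1df blk=29 s=1: MISS | VC [20]
  [6] addr=0x192 blk=25 s=1: MISS | VC [20, 29]
  [7] addr=0x87 blk=8 s=0: MISS | VC [20, 29, 4]
  [8] addr=0x14c blk=20 s=0: VC-HIT | VC [8, 29, 4]
  [9] addr=0xc7 blk=12 s=0: MISS | VC [29, 4, 20]
  [10] addr=0x42 blk=4 s=0: VC-HIT | VC [29, 12, 20]
  [11] addr=0x1df blk=29 s=1: VC-HIT | VC [25, 12, 20]
  [12] addr=0x11b blk=17 s=1: MISS | VC [12, 20, 29]
  [13] addr=0x145 blk=20 s=0: VC-HIT | VC [12, 4, 29]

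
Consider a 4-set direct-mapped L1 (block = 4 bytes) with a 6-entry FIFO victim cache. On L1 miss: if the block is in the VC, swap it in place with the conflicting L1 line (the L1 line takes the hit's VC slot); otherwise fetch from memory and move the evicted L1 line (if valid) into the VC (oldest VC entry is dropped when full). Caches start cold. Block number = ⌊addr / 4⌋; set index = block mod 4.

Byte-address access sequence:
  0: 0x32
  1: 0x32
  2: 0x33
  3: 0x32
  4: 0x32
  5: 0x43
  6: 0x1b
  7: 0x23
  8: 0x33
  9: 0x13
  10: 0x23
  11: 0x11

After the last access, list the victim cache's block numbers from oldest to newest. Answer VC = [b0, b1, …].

VC = [8, 16, 12]

  [0] addr=0x32 blk=12 s=0: MISS | VC []
  [1] addr=0x32 blk=12 s=0: L1-HIT | VC []
  [2] addr=0x33 blk=12 s=0: L1-HIT | VC []
  [3] addr=0x32 blk=12 s=0: L1-HIT | VC []
  [4] addr=0x32 blk=12 s=0: L1-HIT | VC []
  [5] addr=0x43 blk=16 s=0: MISS | VC [12]
  [6] addr=0x1b blk=6 s=2: MISS | VC [12]
  [7] addr=0x23 blk=8 s=0: MISS | VC [12, 16]
  [8] addr=0x33 blk=12 s=0: VC-HIT | VC [8, 16]
  [9] addr=0x13 blk=4 s=0: MISS | VC [8, 16, 12]
  [10] addr=0x23 blk=8 s=0: VC-HIT | VC [4, 16, 12]
  [11] addr=0x11 blk=4 s=0: VC-HIT | VC [8, 16, 12]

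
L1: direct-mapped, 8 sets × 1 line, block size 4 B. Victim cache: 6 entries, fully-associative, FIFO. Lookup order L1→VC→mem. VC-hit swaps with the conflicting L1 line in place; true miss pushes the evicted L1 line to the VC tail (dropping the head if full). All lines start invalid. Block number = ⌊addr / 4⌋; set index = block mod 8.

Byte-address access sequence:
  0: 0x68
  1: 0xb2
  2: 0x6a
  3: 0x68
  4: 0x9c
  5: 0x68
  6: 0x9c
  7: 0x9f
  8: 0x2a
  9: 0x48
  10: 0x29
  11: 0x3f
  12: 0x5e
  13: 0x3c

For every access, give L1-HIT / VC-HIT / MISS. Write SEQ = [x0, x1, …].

  [0] addr=0x68 blk=26 s=2: MISS | VC []
  [1] addr=0xb2 blk=44 s=4: MISS | VC []
  [2] addr=0x6a blk=26 s=2: L1-HIT | VC []
  [3] addr=0x68 blk=26 s=2: L1-HIT | VC []
  [4] addr=0x9c blk=39 s=7: MISS | VC []
  [5] addr=0x68 blk=26 s=2: L1-HIT | VC []
  [6] addr=0x9c blk=39 s=7: L1-HIT | VC []
  [7] addr=0x9f blk=39 s=7: L1-HIT | VC []
  [8] addr=0x2a blk=10 s=2: MISS | VC [26]
  [9] addr=0x48 blk=18 s=2: MISS | VC [26, 10]
  [10] addr=0x29 blk=10 s=2: VC-HIT | VC [26, 18]
  [11] addr=0x3f blk=15 s=7: MISS | VC [26, 18, 39]
  [12] addr=0x5e blk=23 s=7: MISS | VC [26, 18, 39, 15]
  [13] addr=0x3c blk=15 s=7: VC-HIT | VC [26, 18, 39, 23]

SEQ = [MISS, MISS, L1-HIT, L1-HIT, MISS, L1-HIT, L1-HIT, L1-HIT, MISS, MISS, VC-HIT, MISS, MISS, VC-HIT]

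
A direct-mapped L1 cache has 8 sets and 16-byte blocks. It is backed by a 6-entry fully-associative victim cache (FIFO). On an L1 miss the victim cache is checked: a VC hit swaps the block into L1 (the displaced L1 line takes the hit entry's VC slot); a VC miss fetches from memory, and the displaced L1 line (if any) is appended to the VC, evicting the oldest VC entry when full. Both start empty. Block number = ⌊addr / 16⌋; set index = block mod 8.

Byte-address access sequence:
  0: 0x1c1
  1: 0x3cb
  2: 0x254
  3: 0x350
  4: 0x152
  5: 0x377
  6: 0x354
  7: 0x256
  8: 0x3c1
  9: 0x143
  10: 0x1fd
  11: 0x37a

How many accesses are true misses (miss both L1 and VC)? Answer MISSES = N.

#0 0x1c1→b28/s4 MISS; vc=[]
#1 0x3cb→b60/s4 MISS; vc=[28]
#2 0x254→b37/s5 MISS; vc=[28]
#3 0x350→b53/s5 MISS; vc=[28,37]
#4 0x152→b21/s5 MISS; vc=[28,37,53]
#5 0x377→b55/s7 MISS; vc=[28,37,53]
#6 0x354→b53/s5 VC-HIT; vc=[28,37,21]
#7 0x256→b37/s5 VC-HIT; vc=[28,53,21]
#8 0x3c1→b60/s4 L1-HIT; vc=[28,53,21]
#9 0x143→b20/s4 MISS; vc=[28,53,21,60]
#10 0x1fd→b31/s7 MISS; vc=[28,53,21,60,55]
#11 0x37a→b55/s7 VC-HIT; vc=[28,53,21,60,31]

MISSES = 8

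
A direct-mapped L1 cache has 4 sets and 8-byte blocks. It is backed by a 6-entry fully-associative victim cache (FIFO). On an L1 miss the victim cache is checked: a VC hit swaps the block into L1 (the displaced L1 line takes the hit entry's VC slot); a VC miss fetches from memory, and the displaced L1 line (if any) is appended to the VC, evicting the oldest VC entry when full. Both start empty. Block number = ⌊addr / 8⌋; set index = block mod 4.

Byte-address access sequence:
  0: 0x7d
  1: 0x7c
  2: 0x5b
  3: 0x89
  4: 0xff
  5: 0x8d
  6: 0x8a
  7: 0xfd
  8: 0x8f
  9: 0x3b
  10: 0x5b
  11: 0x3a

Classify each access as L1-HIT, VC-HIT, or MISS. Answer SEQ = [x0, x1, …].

SEQ = [MISS, L1-HIT, MISS, MISS, MISS, L1-HIT, L1-HIT, L1-HIT, L1-HIT, MISS, VC-HIT, VC-HIT]

  [0] addr=0x7d blk=15 s=3: MISS | VC []
  [1] addr=0x7c blk=15 s=3: L1-HIT | VC []
  [2] addr=0x5b blk=11 s=3: MISS | VC [15]
  [3] addr=0x89 blk=17 s=1: MISS | VC [15]
  [4] addr=0xff blk=31 s=3: MISS | VC [15, 11]
  [5] addr=0x8d blk=17 s=1: L1-HIT | VC [15, 11]
  [6] addr=0x8a blk=17 s=1: L1-HIT | VC [15, 11]
  [7] addr=0xfd blk=31 s=3: L1-HIT | VC [15, 11]
  [8] addr=0x8f blk=17 s=1: L1-HIT | VC [15, 11]
  [9] addr=0x3b blk=7 s=3: MISS | VC [15, 11, 31]
  [10] addr=0x5b blk=11 s=3: VC-HIT | VC [15, 7, 31]
  [11] addr=0x3a blk=7 s=3: VC-HIT | VC [15, 11, 31]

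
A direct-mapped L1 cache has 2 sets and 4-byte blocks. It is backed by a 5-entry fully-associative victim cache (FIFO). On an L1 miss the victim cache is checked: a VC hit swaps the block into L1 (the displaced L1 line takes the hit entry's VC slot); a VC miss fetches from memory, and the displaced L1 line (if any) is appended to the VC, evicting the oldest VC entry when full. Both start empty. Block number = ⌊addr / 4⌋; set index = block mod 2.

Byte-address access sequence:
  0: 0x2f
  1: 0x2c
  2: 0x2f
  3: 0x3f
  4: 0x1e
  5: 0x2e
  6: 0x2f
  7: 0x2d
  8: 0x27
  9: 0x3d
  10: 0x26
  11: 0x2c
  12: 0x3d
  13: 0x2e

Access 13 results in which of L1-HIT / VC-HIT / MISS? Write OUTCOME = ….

#0 0x2f→b11/s1 MISS; vc=[]
#1 0x2c→b11/s1 L1-HIT; vc=[]
#2 0x2f→b11/s1 L1-HIT; vc=[]
#3 0x3f→b15/s1 MISS; vc=[11]
#4 0x1e→b7/s1 MISS; vc=[11,15]
#5 0x2e→b11/s1 VC-HIT; vc=[7,15]
#6 0x2f→b11/s1 L1-HIT; vc=[7,15]
#7 0x2d→b11/s1 L1-HIT; vc=[7,15]
#8 0x27→b9/s1 MISS; vc=[7,15,11]
#9 0x3d→b15/s1 VC-HIT; vc=[7,9,11]
#10 0x26→b9/s1 VC-HIT; vc=[7,15,11]
#11 0x2c→b11/s1 VC-HIT; vc=[7,15,9]
#12 0x3d→b15/s1 VC-HIT; vc=[7,11,9]
#13 0x2e→b11/s1 VC-HIT; vc=[7,15,9]

OUTCOME = VC-HIT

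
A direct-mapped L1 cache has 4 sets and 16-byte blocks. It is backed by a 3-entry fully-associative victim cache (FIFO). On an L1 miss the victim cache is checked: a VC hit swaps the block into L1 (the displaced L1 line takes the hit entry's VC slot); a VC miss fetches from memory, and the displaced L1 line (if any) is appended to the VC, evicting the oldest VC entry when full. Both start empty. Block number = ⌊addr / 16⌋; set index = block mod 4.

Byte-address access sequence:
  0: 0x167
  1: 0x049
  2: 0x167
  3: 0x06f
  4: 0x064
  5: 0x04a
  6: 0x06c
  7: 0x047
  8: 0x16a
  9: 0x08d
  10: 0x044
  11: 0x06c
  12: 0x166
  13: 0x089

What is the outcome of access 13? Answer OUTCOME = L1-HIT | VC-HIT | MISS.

OUTCOME = VC-HIT

  [0] addr=0x167 blk=22 s=2: MISS | VC []
  [1] addr=0x49 blk=4 s=0: MISS | VC []
  [2] addr=0x167 blk=22 s=2: L1-HIT | VC []
  [3] addr=0x6f blk=6 s=2: MISS | VC [22]
  [4] addr=0x64 blk=6 s=2: L1-HIT | VC [22]
  [5] addr=0x4a blk=4 s=0: L1-HIT | VC [22]
  [6] addr=0x6c blk=6 s=2: L1-HIT | VC [22]
  [7] addr=0x47 blk=4 s=0: L1-HIT | VC [22]
  [8] addr=0x16a blk=22 s=2: VC-HIT | VC [6]
  [9] addr=0x8d blk=8 s=0: MISS | VC [6, 4]
  [10] addr=0x44 blk=4 s=0: VC-HIT | VC [6, 8]
  [11] addr=0x6c blk=6 s=2: VC-HIT | VC [22, 8]
  [12] addr=0x166 blk=22 s=2: VC-HIT | VC [6, 8]
  [13] addr=0x89 blk=8 s=0: VC-HIT | VC [6, 4]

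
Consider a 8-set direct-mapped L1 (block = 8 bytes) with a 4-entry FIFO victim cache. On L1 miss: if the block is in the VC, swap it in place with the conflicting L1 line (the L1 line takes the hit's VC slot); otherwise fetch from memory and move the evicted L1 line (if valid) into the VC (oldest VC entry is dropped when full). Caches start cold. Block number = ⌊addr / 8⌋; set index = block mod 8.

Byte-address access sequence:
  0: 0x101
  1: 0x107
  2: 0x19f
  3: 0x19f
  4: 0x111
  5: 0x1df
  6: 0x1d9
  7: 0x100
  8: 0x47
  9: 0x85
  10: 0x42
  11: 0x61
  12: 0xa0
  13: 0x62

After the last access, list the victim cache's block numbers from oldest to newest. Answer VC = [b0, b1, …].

0: 0x101 (blk 32, set 0) → MISS  vc=[]
1: 0x107 (blk 32, set 0) → L1-HIT  vc=[]
2: 0x19f (blk 51, set 3) → MISS  vc=[]
3: 0x19f (blk 51, set 3) → L1-HIT  vc=[]
4: 0x111 (blk 34, set 2) → MISS  vc=[]
5: 0x1df (blk 59, set 3) → MISS  vc=[51]
6: 0x1d9 (blk 59, set 3) → L1-HIT  vc=[51]
7: 0x100 (blk 32, set 0) → L1-HIT  vc=[51]
8: 0x47 (blk 8, set 0) → MISS  vc=[51, 32]
9: 0x85 (blk 16, set 0) → MISS  vc=[51, 32, 8]
10: 0x42 (blk 8, set 0) → VC-HIT  vc=[51, 32, 16]
11: 0x61 (blk 12, set 4) → MISS  vc=[51, 32, 16]
12: 0xa0 (blk 20, set 4) → MISS  vc=[51, 32, 16, 12]
13: 0x62 (blk 12, set 4) → VC-HIT  vc=[51, 32, 16, 20]

VC = [51, 32, 16, 20]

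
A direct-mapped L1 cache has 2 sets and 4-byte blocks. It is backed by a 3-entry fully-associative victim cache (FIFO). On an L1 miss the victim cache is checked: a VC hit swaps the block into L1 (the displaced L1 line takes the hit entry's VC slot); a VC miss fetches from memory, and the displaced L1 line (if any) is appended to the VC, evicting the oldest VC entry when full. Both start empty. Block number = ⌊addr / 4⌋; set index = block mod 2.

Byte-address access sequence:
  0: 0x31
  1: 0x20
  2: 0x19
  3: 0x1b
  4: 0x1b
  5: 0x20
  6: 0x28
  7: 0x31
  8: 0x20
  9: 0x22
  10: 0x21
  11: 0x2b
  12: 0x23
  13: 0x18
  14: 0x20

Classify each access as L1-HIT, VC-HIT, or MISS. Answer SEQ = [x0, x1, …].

SEQ = [MISS, MISS, MISS, L1-HIT, L1-HIT, VC-HIT, MISS, VC-HIT, VC-HIT, L1-HIT, L1-HIT, VC-HIT, VC-HIT, VC-HIT, VC-HIT]

#0 0x31→b12/s0 MISS; vc=[]
#1 0x20→b8/s0 MISS; vc=[12]
#2 0x19→b6/s0 MISS; vc=[12,8]
#3 0x1b→b6/s0 L1-HIT; vc=[12,8]
#4 0x1b→b6/s0 L1-HIT; vc=[12,8]
#5 0x20→b8/s0 VC-HIT; vc=[12,6]
#6 0x28→b10/s0 MISS; vc=[12,6,8]
#7 0x31→b12/s0 VC-HIT; vc=[10,6,8]
#8 0x20→b8/s0 VC-HIT; vc=[10,6,12]
#9 0x22→b8/s0 L1-HIT; vc=[10,6,12]
#10 0x21→b8/s0 L1-HIT; vc=[10,6,12]
#11 0x2b→b10/s0 VC-HIT; vc=[8,6,12]
#12 0x23→b8/s0 VC-HIT; vc=[10,6,12]
#13 0x18→b6/s0 VC-HIT; vc=[10,8,12]
#14 0x20→b8/s0 VC-HIT; vc=[10,6,12]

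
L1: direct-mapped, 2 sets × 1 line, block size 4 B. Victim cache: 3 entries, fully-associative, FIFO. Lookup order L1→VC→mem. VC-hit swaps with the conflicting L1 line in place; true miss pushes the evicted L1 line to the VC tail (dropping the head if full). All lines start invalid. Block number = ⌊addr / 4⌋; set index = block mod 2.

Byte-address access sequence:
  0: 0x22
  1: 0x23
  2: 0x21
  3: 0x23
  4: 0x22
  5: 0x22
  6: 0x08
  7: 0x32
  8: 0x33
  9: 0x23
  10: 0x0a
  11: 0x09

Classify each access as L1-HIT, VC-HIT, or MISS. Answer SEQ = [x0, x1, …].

0: 0x22 (blk 8, set 0) → MISS  vc=[]
1: 0x23 (blk 8, set 0) → L1-HIT  vc=[]
2: 0x21 (blk 8, set 0) → L1-HIT  vc=[]
3: 0x23 (blk 8, set 0) → L1-HIT  vc=[]
4: 0x22 (blk 8, set 0) → L1-HIT  vc=[]
5: 0x22 (blk 8, set 0) → L1-HIT  vc=[]
6: 0x8 (blk 2, set 0) → MISS  vc=[8]
7: 0x32 (blk 12, set 0) → MISS  vc=[8, 2]
8: 0x33 (blk 12, set 0) → L1-HIT  vc=[8, 2]
9: 0x23 (blk 8, set 0) → VC-HIT  vc=[12, 2]
10: 0xa (blk 2, set 0) → VC-HIT  vc=[12, 8]
11: 0x9 (blk 2, set 0) → L1-HIT  vc=[12, 8]

SEQ = [MISS, L1-HIT, L1-HIT, L1-HIT, L1-HIT, L1-HIT, MISS, MISS, L1-HIT, VC-HIT, VC-HIT, L1-HIT]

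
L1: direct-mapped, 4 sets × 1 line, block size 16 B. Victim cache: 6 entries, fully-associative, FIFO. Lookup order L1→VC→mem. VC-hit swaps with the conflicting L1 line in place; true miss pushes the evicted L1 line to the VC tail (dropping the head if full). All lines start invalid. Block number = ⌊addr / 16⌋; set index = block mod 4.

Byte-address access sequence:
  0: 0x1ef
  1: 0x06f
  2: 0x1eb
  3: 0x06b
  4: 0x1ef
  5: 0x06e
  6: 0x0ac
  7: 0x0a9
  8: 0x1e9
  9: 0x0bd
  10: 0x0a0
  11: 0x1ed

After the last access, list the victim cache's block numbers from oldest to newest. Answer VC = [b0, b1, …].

VC = [10, 6]

  [0] addr=0x1ef blk=30 s=2: MISS | VC []
  [1] addr=0x6f blk=6 s=2: MISS | VC [30]
  [2] addr=0x1eb blk=30 s=2: VC-HIT | VC [6]
  [3] addr=0x6b blk=6 s=2: VC-HIT | VC [30]
  [4] addr=0x1ef blk=30 s=2: VC-HIT | VC [6]
  [5] addr=0x6e blk=6 s=2: VC-HIT | VC [30]
  [6] addr=0xac blk=10 s=2: MISS | VC [30, 6]
  [7] addr=0xa9 blk=10 s=2: L1-HIT | VC [30, 6]
  [8] addr=0x1e9 blk=30 s=2: VC-HIT | VC [10, 6]
  [9] addr=0xbd blk=11 s=3: MISS | VC [10, 6]
  [10] addr=0xa0 blk=10 s=2: VC-HIT | VC [30, 6]
  [11] addr=0x1ed blk=30 s=2: VC-HIT | VC [10, 6]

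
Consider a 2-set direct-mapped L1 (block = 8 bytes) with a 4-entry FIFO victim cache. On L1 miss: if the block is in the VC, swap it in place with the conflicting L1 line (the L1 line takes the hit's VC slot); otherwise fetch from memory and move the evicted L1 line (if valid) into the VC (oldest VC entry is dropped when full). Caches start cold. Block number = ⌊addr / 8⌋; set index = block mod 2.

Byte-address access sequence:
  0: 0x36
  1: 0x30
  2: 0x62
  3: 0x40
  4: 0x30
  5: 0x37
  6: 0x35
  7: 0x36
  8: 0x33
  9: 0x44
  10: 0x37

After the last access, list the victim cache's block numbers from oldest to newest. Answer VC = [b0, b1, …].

0: 0x36 (blk 6, set 0) → MISS  vc=[]
1: 0x30 (blk 6, set 0) → L1-HIT  vc=[]
2: 0x62 (blk 12, set 0) → MISS  vc=[6]
3: 0x40 (blk 8, set 0) → MISS  vc=[6, 12]
4: 0x30 (blk 6, set 0) → VC-HIT  vc=[8, 12]
5: 0x37 (blk 6, set 0) → L1-HIT  vc=[8, 12]
6: 0x35 (blk 6, set 0) → L1-HIT  vc=[8, 12]
7: 0x36 (blk 6, set 0) → L1-HIT  vc=[8, 12]
8: 0x33 (blk 6, set 0) → L1-HIT  vc=[8, 12]
9: 0x44 (blk 8, set 0) → VC-HIT  vc=[6, 12]
10: 0x37 (blk 6, set 0) → VC-HIT  vc=[8, 12]

VC = [8, 12]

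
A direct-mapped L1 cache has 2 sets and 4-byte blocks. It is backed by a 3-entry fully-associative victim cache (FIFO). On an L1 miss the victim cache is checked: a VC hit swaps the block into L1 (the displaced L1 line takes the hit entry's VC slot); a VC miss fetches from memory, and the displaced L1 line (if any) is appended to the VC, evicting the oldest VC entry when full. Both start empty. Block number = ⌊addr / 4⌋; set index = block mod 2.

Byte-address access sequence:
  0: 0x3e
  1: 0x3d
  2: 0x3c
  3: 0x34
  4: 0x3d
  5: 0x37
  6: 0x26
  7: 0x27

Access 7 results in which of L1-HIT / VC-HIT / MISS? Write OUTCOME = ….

OUTCOME = L1-HIT

0: 0x3e (blk 15, set 1) → MISS  vc=[]
1: 0x3d (blk 15, set 1) → L1-HIT  vc=[]
2: 0x3c (blk 15, set 1) → L1-HIT  vc=[]
3: 0x34 (blk 13, set 1) → MISS  vc=[15]
4: 0x3d (blk 15, set 1) → VC-HIT  vc=[13]
5: 0x37 (blk 13, set 1) → VC-HIT  vc=[15]
6: 0x26 (blk 9, set 1) → MISS  vc=[15, 13]
7: 0x27 (blk 9, set 1) → L1-HIT  vc=[15, 13]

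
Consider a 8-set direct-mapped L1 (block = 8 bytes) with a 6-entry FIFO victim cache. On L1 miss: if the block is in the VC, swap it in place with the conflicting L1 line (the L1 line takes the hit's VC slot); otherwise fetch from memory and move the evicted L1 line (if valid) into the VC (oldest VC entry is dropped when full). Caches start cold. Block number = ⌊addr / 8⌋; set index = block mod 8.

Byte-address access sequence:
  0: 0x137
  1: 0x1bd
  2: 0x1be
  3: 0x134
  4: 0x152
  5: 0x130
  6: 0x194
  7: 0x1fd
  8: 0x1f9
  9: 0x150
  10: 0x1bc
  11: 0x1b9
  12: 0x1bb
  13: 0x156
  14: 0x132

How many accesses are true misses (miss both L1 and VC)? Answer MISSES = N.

0: 0x137 (blk 38, set 6) → MISS  vc=[]
1: 0x1bd (blk 55, set 7) → MISS  vc=[]
2: 0x1be (blk 55, set 7) → L1-HIT  vc=[]
3: 0x134 (blk 38, set 6) → L1-HIT  vc=[]
4: 0x152 (blk 42, set 2) → MISS  vc=[]
5: 0x130 (blk 38, set 6) → L1-HIT  vc=[]
6: 0x194 (blk 50, set 2) → MISS  vc=[42]
7: 0x1fd (blk 63, set 7) → MISS  vc=[42, 55]
8: 0x1f9 (blk 63, set 7) → L1-HIT  vc=[42, 55]
9: 0x150 (blk 42, set 2) → VC-HIT  vc=[50, 55]
10: 0x1bc (blk 55, set 7) → VC-HIT  vc=[50, 63]
11: 0x1b9 (blk 55, set 7) → L1-HIT  vc=[50, 63]
12: 0x1bb (blk 55, set 7) → L1-HIT  vc=[50, 63]
13: 0x156 (blk 42, set 2) → L1-HIT  vc=[50, 63]
14: 0x132 (blk 38, set 6) → L1-HIT  vc=[50, 63]

MISSES = 5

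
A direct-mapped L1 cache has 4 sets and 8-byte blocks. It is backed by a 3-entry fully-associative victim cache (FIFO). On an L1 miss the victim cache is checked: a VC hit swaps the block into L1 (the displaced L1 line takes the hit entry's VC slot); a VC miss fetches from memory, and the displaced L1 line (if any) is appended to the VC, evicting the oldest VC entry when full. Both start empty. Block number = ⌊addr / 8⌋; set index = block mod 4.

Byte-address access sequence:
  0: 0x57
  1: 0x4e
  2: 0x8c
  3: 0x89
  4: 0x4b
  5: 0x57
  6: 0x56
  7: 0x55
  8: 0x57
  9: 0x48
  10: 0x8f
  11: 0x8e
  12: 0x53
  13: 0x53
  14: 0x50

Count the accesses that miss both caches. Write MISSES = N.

MISSES = 3

0: 0x57 (blk 10, set 2) → MISS  vc=[]
1: 0x4e (blk 9, set 1) → MISS  vc=[]
2: 0x8c (blk 17, set 1) → MISS  vc=[9]
3: 0x89 (blk 17, set 1) → L1-HIT  vc=[9]
4: 0x4b (blk 9, set 1) → VC-HIT  vc=[17]
5: 0x57 (blk 10, set 2) → L1-HIT  vc=[17]
6: 0x56 (blk 10, set 2) → L1-HIT  vc=[17]
7: 0x55 (blk 10, set 2) → L1-HIT  vc=[17]
8: 0x57 (blk 10, set 2) → L1-HIT  vc=[17]
9: 0x48 (blk 9, set 1) → L1-HIT  vc=[17]
10: 0x8f (blk 17, set 1) → VC-HIT  vc=[9]
11: 0x8e (blk 17, set 1) → L1-HIT  vc=[9]
12: 0x53 (blk 10, set 2) → L1-HIT  vc=[9]
13: 0x53 (blk 10, set 2) → L1-HIT  vc=[9]
14: 0x50 (blk 10, set 2) → L1-HIT  vc=[9]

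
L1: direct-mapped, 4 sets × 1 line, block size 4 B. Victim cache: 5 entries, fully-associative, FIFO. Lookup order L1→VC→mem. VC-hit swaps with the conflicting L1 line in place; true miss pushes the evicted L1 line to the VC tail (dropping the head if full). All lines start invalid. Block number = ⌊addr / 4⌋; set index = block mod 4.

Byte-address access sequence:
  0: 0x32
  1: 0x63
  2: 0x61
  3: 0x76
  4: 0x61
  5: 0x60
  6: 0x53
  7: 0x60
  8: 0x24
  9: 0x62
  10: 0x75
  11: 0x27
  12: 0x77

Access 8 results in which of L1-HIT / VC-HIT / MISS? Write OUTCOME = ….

#0 0x32→b12/s0 MISS; vc=[]
#1 0x63→b24/s0 MISS; vc=[12]
#2 0x61→b24/s0 L1-HIT; vc=[12]
#3 0x76→b29/s1 MISS; vc=[12]
#4 0x61→b24/s0 L1-HIT; vc=[12]
#5 0x60→b24/s0 L1-HIT; vc=[12]
#6 0x53→b20/s0 MISS; vc=[12,24]
#7 0x60→b24/s0 VC-HIT; vc=[12,20]
#8 0x24→b9/s1 MISS; vc=[12,20,29]
#9 0x62→b24/s0 L1-HIT; vc=[12,20,29]
#10 0x75→b29/s1 VC-HIT; vc=[12,20,9]
#11 0x27→b9/s1 VC-HIT; vc=[12,20,29]
#12 0x77→b29/s1 VC-HIT; vc=[12,20,9]

OUTCOME = MISS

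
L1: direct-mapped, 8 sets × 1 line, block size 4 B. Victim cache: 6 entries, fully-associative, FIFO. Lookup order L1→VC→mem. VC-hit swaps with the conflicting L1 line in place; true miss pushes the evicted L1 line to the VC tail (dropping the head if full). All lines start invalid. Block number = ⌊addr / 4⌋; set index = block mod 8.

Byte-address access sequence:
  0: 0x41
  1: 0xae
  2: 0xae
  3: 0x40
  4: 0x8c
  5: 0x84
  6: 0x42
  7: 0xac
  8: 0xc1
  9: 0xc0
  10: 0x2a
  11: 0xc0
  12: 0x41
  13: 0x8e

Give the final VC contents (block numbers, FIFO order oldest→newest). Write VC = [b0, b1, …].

VC = [43, 48]

  [0] addr=0x41 blk=16 s=0: MISS | VC []
  [1] addr=0xae blk=43 s=3: MISS | VC []
  [2] addr=0xae blk=43 s=3: L1-HIT | VC []
  [3] addr=0x40 blk=16 s=0: L1-HIT | VC []
  [4] addr=0x8c blk=35 s=3: MISS | VC [43]
  [5] addr=0x84 blk=33 s=1: MISS | VC [43]
  [6] addr=0x42 blk=16 s=0: L1-HIT | VC [43]
  [7] addr=0xac blk=43 s=3: VC-HIT | VC [35]
  [8] addr=0xc1 blk=48 s=0: MISS | VC [35, 16]
  [9] addr=0xc0 blk=48 s=0: L1-HIT | VC [35, 16]
  [10] addr=0x2a blk=10 s=2: MISS | VC [35, 16]
  [11] addr=0xc0 blk=48 s=0: L1-HIT | VC [35, 16]
  [12] addr=0x41 blk=16 s=0: VC-HIT | VC [35, 48]
  [13] addr=0x8e blk=35 s=3: VC-HIT | VC [43, 48]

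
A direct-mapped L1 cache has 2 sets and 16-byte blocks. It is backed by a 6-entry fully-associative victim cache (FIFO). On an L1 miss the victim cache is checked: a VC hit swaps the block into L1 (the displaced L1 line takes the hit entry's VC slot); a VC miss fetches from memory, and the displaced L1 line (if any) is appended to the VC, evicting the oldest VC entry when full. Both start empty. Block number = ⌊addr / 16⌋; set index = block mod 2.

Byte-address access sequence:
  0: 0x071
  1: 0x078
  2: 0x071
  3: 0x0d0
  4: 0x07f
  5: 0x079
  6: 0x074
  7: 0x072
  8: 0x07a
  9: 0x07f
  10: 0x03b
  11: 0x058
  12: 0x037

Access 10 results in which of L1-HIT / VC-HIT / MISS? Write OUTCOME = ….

0: 0x71 (blk 7, set 1) → MISS  vc=[]
1: 0x78 (blk 7, set 1) → L1-HIT  vc=[]
2: 0x71 (blk 7, set 1) → L1-HIT  vc=[]
3: 0xd0 (blk 13, set 1) → MISS  vc=[7]
4: 0x7f (blk 7, set 1) → VC-HIT  vc=[13]
5: 0x79 (blk 7, set 1) → L1-HIT  vc=[13]
6: 0x74 (blk 7, set 1) → L1-HIT  vc=[13]
7: 0x72 (blk 7, set 1) → L1-HIT  vc=[13]
8: 0x7a (blk 7, set 1) → L1-HIT  vc=[13]
9: 0x7f (blk 7, set 1) → L1-HIT  vc=[13]
10: 0x3b (blk 3, set 1) → MISS  vc=[13, 7]
11: 0x58 (blk 5, set 1) → MISS  vc=[13, 7, 3]
12: 0x37 (blk 3, set 1) → VC-HIT  vc=[13, 7, 5]

OUTCOME = MISS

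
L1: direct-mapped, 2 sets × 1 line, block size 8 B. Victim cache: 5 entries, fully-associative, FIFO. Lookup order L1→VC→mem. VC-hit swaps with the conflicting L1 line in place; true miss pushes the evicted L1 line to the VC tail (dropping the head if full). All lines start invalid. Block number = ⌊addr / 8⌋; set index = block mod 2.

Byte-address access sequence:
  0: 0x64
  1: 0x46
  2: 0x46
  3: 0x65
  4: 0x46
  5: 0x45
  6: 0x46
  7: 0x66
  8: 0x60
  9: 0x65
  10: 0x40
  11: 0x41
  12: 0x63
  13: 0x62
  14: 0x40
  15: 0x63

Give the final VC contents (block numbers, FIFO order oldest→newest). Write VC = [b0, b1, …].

  [0] addr=0x64 blk=12 s=0: MISS | VC []
  [1] addr=0x46 blk=8 s=0: MISS | VC [12]
  [2] addr=0x46 blk=8 s=0: L1-HIT | VC [12]
  [3] addr=0x65 blk=12 s=0: VC-HIT | VC [8]
  [4] addr=0x46 blk=8 s=0: VC-HIT | VC [12]
  [5] addr=0x45 blk=8 s=0: L1-HIT | VC [12]
  [6] addr=0x46 blk=8 s=0: L1-HIT | VC [12]
  [7] addr=0x66 blk=12 s=0: VC-HIT | VC [8]
  [8] addr=0x60 blk=12 s=0: L1-HIT | VC [8]
  [9] addr=0x65 blk=12 s=0: L1-HIT | VC [8]
  [10] addr=0x40 blk=8 s=0: VC-HIT | VC [12]
  [11] addr=0x41 blk=8 s=0: L1-HIT | VC [12]
  [12] addr=0x63 blk=12 s=0: VC-HIT | VC [8]
  [13] addr=0x62 blk=12 s=0: L1-HIT | VC [8]
  [14] addr=0x40 blk=8 s=0: VC-HIT | VC [12]
  [15] addr=0x63 blk=12 s=0: VC-HIT | VC [8]

VC = [8]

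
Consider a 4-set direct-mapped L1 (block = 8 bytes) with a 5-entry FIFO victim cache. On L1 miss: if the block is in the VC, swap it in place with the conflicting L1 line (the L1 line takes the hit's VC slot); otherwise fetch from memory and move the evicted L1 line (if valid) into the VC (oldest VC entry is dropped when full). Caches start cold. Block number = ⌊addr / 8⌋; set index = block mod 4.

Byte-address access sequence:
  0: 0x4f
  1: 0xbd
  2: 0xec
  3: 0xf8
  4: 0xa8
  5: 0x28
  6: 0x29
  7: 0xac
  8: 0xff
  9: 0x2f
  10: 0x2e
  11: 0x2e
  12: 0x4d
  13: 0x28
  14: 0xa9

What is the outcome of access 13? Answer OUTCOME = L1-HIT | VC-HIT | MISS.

OUTCOME = VC-HIT

#0 0x4f→b9/s1 MISS; vc=[]
#1 0xbd→b23/s3 MISS; vc=[]
#2 0xec→b29/s1 MISS; vc=[9]
#3 0xf8→b31/s3 MISS; vc=[9,23]
#4 0xa8→b21/s1 MISS; vc=[9,23,29]
#5 0x28→b5/s1 MISS; vc=[9,23,29,21]
#6 0x29→b5/s1 L1-HIT; vc=[9,23,29,21]
#7 0xac→b21/s1 VC-HIT; vc=[9,23,29,5]
#8 0xff→b31/s3 L1-HIT; vc=[9,23,29,5]
#9 0x2f→b5/s1 VC-HIT; vc=[9,23,29,21]
#10 0x2e→b5/s1 L1-HIT; vc=[9,23,29,21]
#11 0x2e→b5/s1 L1-HIT; vc=[9,23,29,21]
#12 0x4d→b9/s1 VC-HIT; vc=[5,23,29,21]
#13 0x28→b5/s1 VC-HIT; vc=[9,23,29,21]
#14 0xa9→b21/s1 VC-HIT; vc=[9,23,29,5]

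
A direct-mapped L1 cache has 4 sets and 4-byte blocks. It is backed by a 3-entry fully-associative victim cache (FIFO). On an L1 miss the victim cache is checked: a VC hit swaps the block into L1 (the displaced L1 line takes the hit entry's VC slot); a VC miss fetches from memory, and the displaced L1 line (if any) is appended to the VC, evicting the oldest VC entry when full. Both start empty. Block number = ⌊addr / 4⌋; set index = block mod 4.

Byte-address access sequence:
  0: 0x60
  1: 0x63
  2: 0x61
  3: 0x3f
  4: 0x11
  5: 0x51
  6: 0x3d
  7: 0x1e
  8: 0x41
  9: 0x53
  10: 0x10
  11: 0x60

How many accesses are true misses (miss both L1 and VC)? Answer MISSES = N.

#0 0x60→b24/s0 MISS; vc=[]
#1 0x63→b24/s0 L1-HIT; vc=[]
#2 0x61→b24/s0 L1-HIT; vc=[]
#3 0x3f→b15/s3 MISS; vc=[]
#4 0x11→b4/s0 MISS; vc=[24]
#5 0x51→b20/s0 MISS; vc=[24,4]
#6 0x3d→b15/s3 L1-HIT; vc=[24,4]
#7 0x1e→b7/s3 MISS; vc=[24,4,15]
#8 0x41→b16/s0 MISS; vc=[4,15,20]
#9 0x53→b20/s0 VC-HIT; vc=[4,15,16]
#10 0x10→b4/s0 VC-HIT; vc=[20,15,16]
#11 0x60→b24/s0 MISS; vc=[15,16,4]

MISSES = 7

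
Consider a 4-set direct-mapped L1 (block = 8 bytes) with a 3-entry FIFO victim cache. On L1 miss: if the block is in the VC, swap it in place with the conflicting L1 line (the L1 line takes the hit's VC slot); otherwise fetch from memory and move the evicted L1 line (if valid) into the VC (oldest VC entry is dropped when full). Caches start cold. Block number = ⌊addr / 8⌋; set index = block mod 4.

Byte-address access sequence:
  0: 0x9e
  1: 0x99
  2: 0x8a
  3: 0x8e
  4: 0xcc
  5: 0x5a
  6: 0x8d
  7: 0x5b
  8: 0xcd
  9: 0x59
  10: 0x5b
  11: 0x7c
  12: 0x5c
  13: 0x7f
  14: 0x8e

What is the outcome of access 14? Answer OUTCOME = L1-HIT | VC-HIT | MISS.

0: 0x9e (blk 19, set 3) → MISS  vc=[]
1: 0x99 (blk 19, set 3) → L1-HIT  vc=[]
2: 0x8a (blk 17, set 1) → MISS  vc=[]
3: 0x8e (blk 17, set 1) → L1-HIT  vc=[]
4: 0xcc (blk 25, set 1) → MISS  vc=[17]
5: 0x5a (blk 11, set 3) → MISS  vc=[17, 19]
6: 0x8d (blk 17, set 1) → VC-HIT  vc=[25, 19]
7: 0x5b (blk 11, set 3) → L1-HIT  vc=[25, 19]
8: 0xcd (blk 25, set 1) → VC-HIT  vc=[17, 19]
9: 0x59 (blk 11, set 3) → L1-HIT  vc=[17, 19]
10: 0x5b (blk 11, set 3) → L1-HIT  vc=[17, 19]
11: 0x7c (blk 15, set 3) → MISS  vc=[17, 19, 11]
12: 0x5c (blk 11, set 3) → VC-HIT  vc=[17, 19, 15]
13: 0x7f (blk 15, set 3) → VC-HIT  vc=[17, 19, 11]
14: 0x8e (blk 17, set 1) → VC-HIT  vc=[25, 19, 11]

OUTCOME = VC-HIT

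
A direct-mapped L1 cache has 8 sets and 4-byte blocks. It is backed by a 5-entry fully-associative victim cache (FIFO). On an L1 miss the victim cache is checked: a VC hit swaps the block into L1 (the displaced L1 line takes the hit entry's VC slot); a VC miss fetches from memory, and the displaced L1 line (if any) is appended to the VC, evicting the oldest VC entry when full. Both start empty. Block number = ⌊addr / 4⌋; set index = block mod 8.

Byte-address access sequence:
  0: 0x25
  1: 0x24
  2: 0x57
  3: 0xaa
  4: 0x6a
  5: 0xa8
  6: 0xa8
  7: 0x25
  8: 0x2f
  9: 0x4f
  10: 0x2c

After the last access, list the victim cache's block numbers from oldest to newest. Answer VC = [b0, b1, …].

VC = [26, 19]

#0 0x25→b9/s1 MISS; vc=[]
#1 0x24→b9/s1 L1-HIT; vc=[]
#2 0x57→b21/s5 MISS; vc=[]
#3 0xaa→b42/s2 MISS; vc=[]
#4 0x6a→b26/s2 MISS; vc=[42]
#5 0xa8→b42/s2 VC-HIT; vc=[26]
#6 0xa8→b42/s2 L1-HIT; vc=[26]
#7 0x25→b9/s1 L1-HIT; vc=[26]
#8 0x2f→b11/s3 MISS; vc=[26]
#9 0x4f→b19/s3 MISS; vc=[26,11]
#10 0x2c→b11/s3 VC-HIT; vc=[26,19]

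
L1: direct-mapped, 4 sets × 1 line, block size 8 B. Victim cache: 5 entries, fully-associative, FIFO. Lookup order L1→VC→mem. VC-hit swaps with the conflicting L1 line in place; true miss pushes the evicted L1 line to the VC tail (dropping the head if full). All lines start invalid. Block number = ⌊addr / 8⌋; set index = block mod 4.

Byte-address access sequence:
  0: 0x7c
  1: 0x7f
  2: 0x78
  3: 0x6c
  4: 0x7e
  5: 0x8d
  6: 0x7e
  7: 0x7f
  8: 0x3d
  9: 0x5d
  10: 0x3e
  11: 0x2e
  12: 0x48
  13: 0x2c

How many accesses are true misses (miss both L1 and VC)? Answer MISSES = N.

MISSES = 7

#0 0x7c→b15/s3 MISS; vc=[]
#1 0x7f→b15/s3 L1-HIT; vc=[]
#2 0x78→b15/s3 L1-HIT; vc=[]
#3 0x6c→b13/s1 MISS; vc=[]
#4 0x7e→b15/s3 L1-HIT; vc=[]
#5 0x8d→b17/s1 MISS; vc=[13]
#6 0x7e→b15/s3 L1-HIT; vc=[13]
#7 0x7f→b15/s3 L1-HIT; vc=[13]
#8 0x3d→b7/s3 MISS; vc=[13,15]
#9 0x5d→b11/s3 MISS; vc=[13,15,7]
#10 0x3e→b7/s3 VC-HIT; vc=[13,15,11]
#11 0x2e→b5/s1 MISS; vc=[13,15,11,17]
#12 0x48→b9/s1 MISS; vc=[13,15,11,17,5]
#13 0x2c→b5/s1 VC-HIT; vc=[13,15,11,17,9]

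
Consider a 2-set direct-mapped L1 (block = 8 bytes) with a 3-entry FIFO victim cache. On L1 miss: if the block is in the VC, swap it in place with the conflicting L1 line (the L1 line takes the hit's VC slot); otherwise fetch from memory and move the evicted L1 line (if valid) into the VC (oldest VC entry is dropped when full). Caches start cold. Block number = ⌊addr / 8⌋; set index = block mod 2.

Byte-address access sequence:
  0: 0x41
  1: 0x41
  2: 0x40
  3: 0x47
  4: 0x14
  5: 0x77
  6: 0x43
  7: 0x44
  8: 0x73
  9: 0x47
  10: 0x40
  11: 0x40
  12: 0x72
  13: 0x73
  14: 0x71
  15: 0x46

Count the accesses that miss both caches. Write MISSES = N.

  [0] addr=0x41 blk=8 s=0: MISS | VC []
  [1] addr=0x41 blk=8 s=0: L1-HIT | VC []
  [2] addr=0x40 blk=8 s=0: L1-HIT | VC []
  [3] addr=0x47 blk=8 s=0: L1-HIT | VC []
  [4] addr=0x14 blk=2 s=0: MISS | VC [8]
  [5] addr=0x77 blk=14 s=0: MISS | VC [8, 2]
  [6] addr=0x43 blk=8 s=0: VC-HIT | VC [14, 2]
  [7] addr=0x44 blk=8 s=0: L1-HIT | VC [14, 2]
  [8] addr=0x73 blk=14 s=0: VC-HIT | VC [8, 2]
  [9] addr=0x47 blk=8 s=0: VC-HIT | VC [14, 2]
  [10] addr=0x40 blk=8 s=0: L1-HIT | VC [14, 2]
  [11] addr=0x40 blk=8 s=0: L1-HIT | VC [14, 2]
  [12] addr=0x72 blk=14 s=0: VC-HIT | VC [8, 2]
  [13] addr=0x73 blk=14 s=0: L1-HIT | VC [8, 2]
  [14] addr=0x71 blk=14 s=0: L1-HIT | VC [8, 2]
  [15] addr=0x46 blk=8 s=0: VC-HIT | VC [14, 2]

MISSES = 3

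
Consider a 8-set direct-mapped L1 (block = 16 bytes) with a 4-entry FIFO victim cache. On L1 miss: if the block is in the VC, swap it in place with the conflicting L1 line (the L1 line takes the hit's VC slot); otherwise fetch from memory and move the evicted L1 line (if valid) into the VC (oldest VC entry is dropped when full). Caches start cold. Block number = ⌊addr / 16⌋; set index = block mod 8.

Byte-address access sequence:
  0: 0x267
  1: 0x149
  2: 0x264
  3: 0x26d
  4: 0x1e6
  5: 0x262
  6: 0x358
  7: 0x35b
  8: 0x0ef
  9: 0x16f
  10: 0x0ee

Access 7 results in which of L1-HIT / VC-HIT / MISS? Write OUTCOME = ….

#0 0x267→b38/s6 MISS; vc=[]
#1 0x149→b20/s4 MISS; vc=[]
#2 0x264→b38/s6 L1-HIT; vc=[]
#3 0x26d→b38/s6 L1-HIT; vc=[]
#4 0x1e6→b30/s6 MISS; vc=[38]
#5 0x262→b38/s6 VC-HIT; vc=[30]
#6 0x358→b53/s5 MISS; vc=[30]
#7 0x35b→b53/s5 L1-HIT; vc=[30]
#8 0xef→b14/s6 MISS; vc=[30,38]
#9 0x16f→b22/s6 MISS; vc=[30,38,14]
#10 0xee→b14/s6 VC-HIT; vc=[30,38,22]

OUTCOME = L1-HIT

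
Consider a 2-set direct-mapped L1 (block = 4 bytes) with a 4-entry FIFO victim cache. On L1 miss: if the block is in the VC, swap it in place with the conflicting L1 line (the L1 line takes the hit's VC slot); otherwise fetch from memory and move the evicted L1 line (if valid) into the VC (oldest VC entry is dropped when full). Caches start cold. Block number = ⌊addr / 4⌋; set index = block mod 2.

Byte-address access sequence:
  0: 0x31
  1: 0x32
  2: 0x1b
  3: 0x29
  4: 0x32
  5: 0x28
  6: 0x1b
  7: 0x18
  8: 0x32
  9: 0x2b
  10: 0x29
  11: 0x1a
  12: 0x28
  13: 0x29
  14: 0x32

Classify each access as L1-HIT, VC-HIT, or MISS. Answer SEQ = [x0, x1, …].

SEQ = [MISS, L1-HIT, MISS, MISS, VC-HIT, VC-HIT, VC-HIT, L1-HIT, VC-HIT, VC-HIT, L1-HIT, VC-HIT, VC-HIT, L1-HIT, VC-HIT]

0: 0x31 (blk 12, set 0) → MISS  vc=[]
1: 0x32 (blk 12, set 0) → L1-HIT  vc=[]
2: 0x1b (blk 6, set 0) → MISS  vc=[12]
3: 0x29 (blk 10, set 0) → MISS  vc=[12, 6]
4: 0x32 (blk 12, set 0) → VC-HIT  vc=[10, 6]
5: 0x28 (blk 10, set 0) → VC-HIT  vc=[12, 6]
6: 0x1b (blk 6, set 0) → VC-HIT  vc=[12, 10]
7: 0x18 (blk 6, set 0) → L1-HIT  vc=[12, 10]
8: 0x32 (blk 12, set 0) → VC-HIT  vc=[6, 10]
9: 0x2b (blk 10, set 0) → VC-HIT  vc=[6, 12]
10: 0x29 (blk 10, set 0) → L1-HIT  vc=[6, 12]
11: 0x1a (blk 6, set 0) → VC-HIT  vc=[10, 12]
12: 0x28 (blk 10, set 0) → VC-HIT  vc=[6, 12]
13: 0x29 (blk 10, set 0) → L1-HIT  vc=[6, 12]
14: 0x32 (blk 12, set 0) → VC-HIT  vc=[6, 10]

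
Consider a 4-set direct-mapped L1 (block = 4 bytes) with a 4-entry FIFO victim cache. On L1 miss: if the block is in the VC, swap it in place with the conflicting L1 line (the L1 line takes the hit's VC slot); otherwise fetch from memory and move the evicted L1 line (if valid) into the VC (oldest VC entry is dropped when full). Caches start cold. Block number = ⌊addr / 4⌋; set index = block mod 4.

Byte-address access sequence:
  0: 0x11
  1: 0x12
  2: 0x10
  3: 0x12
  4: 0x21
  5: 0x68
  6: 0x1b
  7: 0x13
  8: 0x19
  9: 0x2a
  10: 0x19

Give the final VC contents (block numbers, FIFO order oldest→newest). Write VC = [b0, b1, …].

#0 0x11→b4/s0 MISS; vc=[]
#1 0x12→b4/s0 L1-HIT; vc=[]
#2 0x10→b4/s0 L1-HIT; vc=[]
#3 0x12→b4/s0 L1-HIT; vc=[]
#4 0x21→b8/s0 MISS; vc=[4]
#5 0x68→b26/s2 MISS; vc=[4]
#6 0x1b→b6/s2 MISS; vc=[4,26]
#7 0x13→b4/s0 VC-HIT; vc=[8,26]
#8 0x19→b6/s2 L1-HIT; vc=[8,26]
#9 0x2a→b10/s2 MISS; vc=[8,26,6]
#10 0x19→b6/s2 VC-HIT; vc=[8,26,10]

VC = [8, 26, 10]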